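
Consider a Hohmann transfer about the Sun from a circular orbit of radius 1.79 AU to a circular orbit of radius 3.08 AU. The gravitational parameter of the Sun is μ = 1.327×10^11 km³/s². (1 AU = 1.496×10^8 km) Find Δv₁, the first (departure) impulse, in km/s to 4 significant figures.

Δv₁ = 2.775 km/s

In km: r₁ = 1.79 × 1.496×10^8 = 2.67784×10^8 km; r₂ = 3.08 × 1.496×10^8 = 4.60768×10^8 km.
Transfer-ellipse semi-major axis a_t = (r₁ + r₂)/2 = (2.67784×10^8 + 4.60768×10^8)/2 = 3.64276×10^8 km.
On the circular orbit at r = 2.67784×10^8 km, v_c = √(μ/r) = 22.261 km/s.
Vis-viva on the transfer ellipse at r = 2.67784×10^8 km gives v_t = √[μ(2/r − 1/a_t)] = 25.036 km/s.
Δv₁ = |v_t − v_c| = |25.036 − 22.261| = 2.775 km/s.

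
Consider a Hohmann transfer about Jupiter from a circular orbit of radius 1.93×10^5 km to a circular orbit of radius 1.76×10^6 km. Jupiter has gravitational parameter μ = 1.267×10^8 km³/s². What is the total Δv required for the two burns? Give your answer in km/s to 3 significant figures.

Δv = 13.5 km/s

Semi-major axis of the transfer orbit: a_t = (1.930×10^5 + 1.760×10^6)/2 = 9.765×10^5 km.
At r₁ the circular-orbit speed is v₁ = √(μ/r₁) = 25.622 km/s.
On the transfer ellipse at r₁, v² = μ(2/r − 1/a) gives v_p = √[μ(2/r₁ − 1/a_t)] = 34.398 km/s.
First burn Δv₁ = |v_p − v₁| = 8.776 km/s.
Circular speed at r₂: v₂ = √(μ/r₂) = 8.485 km/s.
Transfer-orbit speed at r₂: v_a = √[μ(2/r₂ − 1/a_t)] = 3.772 km/s.
Second burn Δv₂ = |v₂ − v_a| = 4.713 km/s.
Total Δv = Δv₁ + Δv₂ = 13.49 km/s.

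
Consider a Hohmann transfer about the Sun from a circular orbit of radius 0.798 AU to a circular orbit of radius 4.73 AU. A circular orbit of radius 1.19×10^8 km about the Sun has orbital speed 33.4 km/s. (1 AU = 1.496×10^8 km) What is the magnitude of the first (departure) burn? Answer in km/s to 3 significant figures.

Δv₁ = 10.3 km/s

From the circular-orbit relation v² = μ/r at r = 1.19×10^8 km: μ = v²r = (33.4)² × 1.19×10^8 = 1.32752×10^11 km³/s².
In km: r₁ = 0.798 × 1.496×10^8 = 1.193808×10^8 km; r₂ = 4.73 × 1.496×10^8 = 7.07608×10^8 km.
Transfer-ellipse semi-major axis a_t = (r₁ + r₂)/2 = (1.193808×10^8 + 7.07608×10^8)/2 = 4.134944×10^8 km.
On the circular orbit at r = 1.193808×10^8 km, v_c = √(μ/r) = 33.347 km/s.
Vis-viva on the transfer ellipse at r = 1.193808×10^8 km gives v_t = √[μ(2/r − 1/a_t)] = 43.623 km/s.
Δv₁ = |v_t − v_c| = |43.623 − 33.347| = 10.28 km/s.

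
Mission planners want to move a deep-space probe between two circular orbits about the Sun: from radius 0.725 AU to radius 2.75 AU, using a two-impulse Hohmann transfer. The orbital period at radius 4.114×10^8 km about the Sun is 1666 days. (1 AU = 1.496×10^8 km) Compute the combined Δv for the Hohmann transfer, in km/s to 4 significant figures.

Δv = 15.38 km/s

From Kepler's third law T² = 4π²r³/μ at r = 4.114×10^8 km, T = 1666 days = 1666 × 86400 s = 1.439424×10^8 s: μ = 4π²r³/T² = 1.32671×10^11 km³/s².
In km: r₁ = 0.725 × 1.496×10^8 = 1.0846×10^8 km; r₂ = 2.75 × 1.496×10^8 = 4.114×10^8 km.
Semi-major axis of the transfer orbit: a_t = (1.0846×10^8 + 4.114×10^8)/2 = 2.5993×10^8 km.
At r₁ the circular-orbit speed is v₁ = √(μ/r₁) = 34.9746 km/s.
Transfer-orbit speed at r₁ (vis-viva): v_p = √[μ(2/r₁ − 1/a_t)] = 44.0004 km/s.
First burn Δv₁ = |v_p − v₁| = 9.026 km/s.
At r₂, v₂ = √(μ/r₂) = 17.958 km/s.
Transfer-orbit speed at r₂: v_a = √[μ(2/r₂ − 1/a_t)] = 11.600 km/s.
Second burn Δv₂ = |v₂ − v_a| = 6.358 km/s.
Δv = Δv₁ + Δv₂ = 9.026 + 6.358 = 15.38 km/s.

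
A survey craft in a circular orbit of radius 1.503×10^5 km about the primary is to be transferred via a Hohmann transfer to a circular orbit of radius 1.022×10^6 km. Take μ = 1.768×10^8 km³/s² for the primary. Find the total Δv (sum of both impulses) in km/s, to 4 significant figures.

Semi-major axis of the transfer orbit: a_t = (1.503×10^5 + 1.022×10^6)/2 = 5.8615×10^5 km.
Circular speed at r₁: v₁ = √(μ/r₁) = √(1.768×10^8/1.503×10^5) = 34.30 km/s.
Transfer-orbit speed at r₁ (vis-viva): v_p = √[μ(2/r₁ − 1/a_t)] = 45.29 km/s.
First burn Δv₁ = |v_p − v₁| = 10.99 km/s.
Circular speed at r₂: v₂ = √(μ/r₂) = 13.1527 km/s.
Transfer-orbit speed at r₂: v_a = √[μ(2/r₂ − 1/a_t)] = 6.66025 km/s.
Second burn Δv₂ = |v₂ − v_a| = 6.492 km/s.
Δv = Δv₁ + Δv₂ = 10.99 + 6.492 = 17.48 km/s.

Δv = 17.48 km/s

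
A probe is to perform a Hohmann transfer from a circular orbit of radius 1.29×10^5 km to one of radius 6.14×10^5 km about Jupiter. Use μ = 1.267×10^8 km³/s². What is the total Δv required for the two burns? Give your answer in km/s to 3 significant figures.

Δv = 14.9 km/s

The Hohmann ellipse has a_t = (r₁ + r₂)/2 = 3.715×10^5 km.
At r₁ the circular-orbit speed is v₁ = √(μ/r₁) = 31.34 km/s.
Transfer-orbit speed at r₁ (v² = μ(2/r − 1/a)): v_p = √[μ(2/r₁ − 1/a_t)] = 40.29 km/s.
First burn Δv₁ = |v_p − v₁| = 8.950 km/s.
Circular speed at r₂: v₂ = √(μ/r₂) = 14.365 km/s.
Transfer-orbit speed at r₂: v_a = √[μ(2/r₂ − 1/a_t)] = 8.4649 km/s.
Second burn Δv₂ = |v₂ − v_a| = 5.900 km/s.
Total Δv = Δv₁ + Δv₂ = 14.85 km/s.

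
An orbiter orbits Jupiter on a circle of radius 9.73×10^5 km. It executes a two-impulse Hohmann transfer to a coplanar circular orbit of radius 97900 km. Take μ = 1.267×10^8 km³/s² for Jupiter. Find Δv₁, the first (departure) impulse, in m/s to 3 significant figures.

Δv₁ = 6530 m/s

The Hohmann ellipse has a_t = (r₁ + r₂)/2 = 5.3545×10^5 km.
On the circular orbit at r = 9.730×10^5 km, v_c = √(μ/r) = 11.411 km/s.
Vis-viva on the transfer ellipse at r = 9.730×10^5 km gives v_t = √[μ(2/r − 1/a_t)] = 4.8794 km/s.
Δv₁ = |v_t − v_c| = |4.8794 − 11.411| = 6.532 km/s.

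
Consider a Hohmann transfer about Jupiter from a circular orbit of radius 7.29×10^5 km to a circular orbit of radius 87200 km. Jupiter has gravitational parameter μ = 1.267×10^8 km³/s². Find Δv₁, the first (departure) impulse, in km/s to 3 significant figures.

Transfer-ellipse semi-major axis a_t = (r₁ + r₂)/2 = (7.290×10^5 + 87200)/2 = 4.081×10^5 km.
Circular speed at r = 7.290×10^5 km: v_c = √(μ/r) = 13.183 km/s.
Transfer-orbit speed at the same r (vis-viva, a = a_t): v_t = √[μ(2/r − 1/a_t)] = 6.0940 km/s.
Δv₁ = |v_t − v_c| = |6.0940 − 13.183| = 7.089 km/s.

Δv₁ = 7.09 km/s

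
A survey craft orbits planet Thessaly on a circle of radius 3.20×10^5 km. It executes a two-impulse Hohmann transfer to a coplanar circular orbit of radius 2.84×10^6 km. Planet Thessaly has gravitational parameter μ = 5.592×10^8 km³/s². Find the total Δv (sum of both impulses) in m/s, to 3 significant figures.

Transfer-ellipse semi-major axis a_t = (r₁ + r₂)/2 = (3.200×10^5 + 2.840×10^6)/2 = 1.580×10^6 km.
At r₁ the circular-orbit speed is v₁ = √(μ/r₁) = 41.803 km/s.
Transfer-orbit speed at r₁ (v² = μ(2/r − 1/a)): v_p = √[μ(2/r₁ − 1/a_t)] = 56.045 km/s.
First burn Δv₁ = |v_p − v₁| = 14.24 km/s.
Circular speed at r₂: v₂ = √(μ/r₂) = 14.032 km/s.
Transfer-orbit speed at r₂: v_a = √[μ(2/r₂ − 1/a_t)] = 6.3150 km/s.
Second burn Δv₂ = |v₂ − v_a| = 7.717 km/s.
Δv = Δv₁ + Δv₂ = 14.24 + 7.717 = 21.96 km/s.

Δv = 22000 m/s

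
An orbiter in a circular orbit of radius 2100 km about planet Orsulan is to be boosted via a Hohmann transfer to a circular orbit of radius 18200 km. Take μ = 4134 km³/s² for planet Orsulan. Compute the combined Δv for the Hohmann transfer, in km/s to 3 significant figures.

Transfer-ellipse semi-major axis a_t = (r₁ + r₂)/2 = (2100 + 18200)/2 = 10150 km.
Circular speed at r₁: v₁ = √(μ/r₁) = √(4134/2100) = 1.4031 km/s.
Transfer-orbit speed at r₁ (v² = μ(2/r − 1/a)): v_p = √[μ(2/r₁ − 1/a_t)] = 1.8788 km/s.
First burn Δv₁ = |v_p − v₁| = 0.4757 km/s.
Circular speed at r₂: v₂ = √(μ/r₂) = 0.4766 km/s.
Transfer-orbit speed at r₂: v_a = √[μ(2/r₂ − 1/a_t)] = 0.2168 km/s.
Second burn Δv₂ = |v₂ − v_a| = 0.2598 km/s.
Total Δv = Δv₁ + Δv₂ = 0.7355 km/s.

Δv = 0.736 km/s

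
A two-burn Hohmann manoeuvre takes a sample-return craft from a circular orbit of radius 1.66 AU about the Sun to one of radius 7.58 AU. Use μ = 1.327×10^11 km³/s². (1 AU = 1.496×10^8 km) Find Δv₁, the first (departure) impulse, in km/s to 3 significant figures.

Δv₁ = 6.49 km/s

In km: r₁ = 1.66 × 1.496×10^8 = 2.48336×10^8 km; r₂ = 7.58 × 1.496×10^8 = 1.133968×10^9 km.
The Hohmann ellipse has a_t = (r₁ + r₂)/2 = 6.91152×10^8 km.
Circular speed at r = 2.48336×10^8 km: v_c = √(μ/r) = 23.116 km/s.
Transfer-orbit speed at the same r (vis-viva, a = a_t): v_t = √[μ(2/r − 1/a_t)] = 29.609 km/s.
Δv₁ = |v_t − v_c| = |29.609 − 23.116| = 6.493 km/s.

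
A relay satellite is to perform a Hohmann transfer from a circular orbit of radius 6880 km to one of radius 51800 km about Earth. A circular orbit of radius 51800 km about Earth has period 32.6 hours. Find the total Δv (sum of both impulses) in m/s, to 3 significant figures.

From Kepler's third law T² = 4π²r³/μ at r = 51800 km, T = 32.6 hours = 32.6 × 3600 s = 1.1736×10^5 s: μ = 4π²r³/T² = 3.98390×10^5 km³/s².
The Hohmann ellipse has a_t = (r₁ + r₂)/2 = 29340 km.
Circular speed at r₁: v₁ = √(μ/r₁) = √(3.98390×10^5/6880) = 7.6096 km/s.
Transfer-orbit speed at r₁ (vis-viva equation): v_p = √[μ(2/r₁ − 1/a_t)] = 10.111 km/s.
First burn Δv₁ = |v_p − v₁| = 2.5014 km/s.
At r₂, v₂ = √(μ/r₂) = 2.77325 km/s.
Transfer-orbit speed at r₂: v_a = √[μ(2/r₂ − 1/a_t)] = 1.34293 km/s.
Second burn Δv₂ = |v₂ − v_a| = 1.4303 km/s.
Total Δv = Δv₁ + Δv₂ = 3.932 km/s.

Δv = 3930 m/s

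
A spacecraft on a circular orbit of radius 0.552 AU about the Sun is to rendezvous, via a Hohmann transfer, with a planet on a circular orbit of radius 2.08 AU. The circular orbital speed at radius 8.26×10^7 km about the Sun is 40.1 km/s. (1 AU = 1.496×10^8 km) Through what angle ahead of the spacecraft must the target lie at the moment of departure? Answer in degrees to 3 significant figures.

φ = 89.4°

From the circular-orbit relation v² = μ/r at r = 8.26×10^7 km: μ = v²r = (40.1)² × 8.26×10^7 = 1.32822×10^11 km³/s².
In km: r₁ = 0.552 × 1.496×10^8 = 8.25792×10^7 km; r₂ = 2.08 × 1.496×10^8 = 3.11168×10^8 km.
The Hohmann ellipse has a_t = (r₁ + r₂)/2 = 1.968736×10^8 km.
The half-period of the transfer ellipse is t = π√(a_t³/μ) = 2.3812×10^7 s.
Target angular speed ω₂ = √(μ/r₂³) = 6.6396×10^-8 rad/s.
Angle swept by the target during transfer: ω₂·t = 1.58102 rad = 90.59°.
Arrival is 180° from departure on the ellipse, so φ = 180° − 90.59° = 89.4°.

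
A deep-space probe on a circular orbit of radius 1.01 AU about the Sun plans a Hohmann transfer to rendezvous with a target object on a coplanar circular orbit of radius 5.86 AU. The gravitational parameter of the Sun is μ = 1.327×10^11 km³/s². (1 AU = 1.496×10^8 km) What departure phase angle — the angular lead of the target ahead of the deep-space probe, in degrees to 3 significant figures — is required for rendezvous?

φ = 99.2°

In km: r₁ = 1.01 × 1.496×10^8 = 1.51096×10^8 km; r₂ = 5.86 × 1.496×10^8 = 8.76656×10^8 km.
Semi-major axis of the transfer orbit: a_t = (1.51096×10^8 + 8.76656×10^8)/2 = 5.13876×10^8 km.
Transfer time t = π√(a_t³/μ) = 1.0046×10^8 s.
The target's mean motion on its circular orbit is ω₂ = √(μ/r₂³) = 1.4034×10^-8 rad/s.
Angle swept by the target during transfer: ω₂·t = 1.4099 rad = 80.78°.
Arrival is 180° from departure on the ellipse, so φ = 180° − 80.78° = 99.2°.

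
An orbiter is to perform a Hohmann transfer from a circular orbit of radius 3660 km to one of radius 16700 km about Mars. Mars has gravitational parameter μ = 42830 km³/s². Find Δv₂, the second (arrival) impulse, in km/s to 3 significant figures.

Δv₂ = 0.641 km/s

Semi-major axis of the transfer orbit: a_t = (3660 + 16700)/2 = 10180 km.
On the circular orbit at r = 16700 km, v_c = √(μ/r) = 1.60146 km/s.
Vis-viva on the transfer ellipse at r = 16700 km gives v_t = √[μ(2/r − 1/a_t)] = 0.960246 km/s.
Δv₂ = |v_t − v_c| = |0.960246 − 1.60146| = 0.6412 km/s.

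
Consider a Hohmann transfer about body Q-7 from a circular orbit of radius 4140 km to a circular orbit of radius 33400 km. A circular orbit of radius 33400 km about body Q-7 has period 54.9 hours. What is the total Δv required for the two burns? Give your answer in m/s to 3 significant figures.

From Kepler's third law T² = 4π²r³/μ at r = 33400 km, T = 54.9 hours = 54.9 × 3600 s = 1.9764×10^5 s: μ = 4π²r³/T² = 37657.3 km³/s².
Transfer-ellipse semi-major axis a_t = (r₁ + r₂)/2 = (4140 + 33400)/2 = 18770 km.
Circular speed at r₁: v₁ = √(μ/r₁) = √(37657.3/4140) = 3.016 km/s.
On the transfer ellipse at r₁, vis-viva gives v_p = √[μ(2/r₁ − 1/a_t)] = 4.023 km/s.
First burn Δv₁ = |v_p − v₁| = 1.007 km/s.
At r₂, v₂ = √(μ/r₂) = 1.0618 km/s.
Transfer-orbit speed at r₂: v_a = √[μ(2/r₂ − 1/a_t)] = 0.49868 km/s.
Second burn Δv₂ = |v₂ − v_a| = 0.5631 km/s.
Δv = Δv₁ + Δv₂ = 1.007 + 0.5631 = 1.570 km/s.

Δv = 1570 m/s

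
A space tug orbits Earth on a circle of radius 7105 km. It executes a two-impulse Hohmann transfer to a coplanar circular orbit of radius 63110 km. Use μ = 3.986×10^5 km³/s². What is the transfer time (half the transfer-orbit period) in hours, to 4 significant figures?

The Hohmann ellipse has a_t = (r₁ + r₂)/2 = 35107.5 km.
Half the transfer-orbit period gives t = π√(a_t³/μ) = 32730 s.
Converting: 32730 s ÷ 3600 s/hour = 9.092 hours.

t = 9.092 hours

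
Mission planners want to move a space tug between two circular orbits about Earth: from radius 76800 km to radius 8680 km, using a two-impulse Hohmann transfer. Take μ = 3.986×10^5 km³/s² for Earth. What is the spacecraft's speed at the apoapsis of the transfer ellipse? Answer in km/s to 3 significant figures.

v = 1.03 km/s

Transfer-ellipse semi-major axis a_t = (r₁ + r₂)/2 = (76800 + 8680)/2 = 42740 km.
At apoapsis, r = 76800 km.
Applying v² = μ(2/r − 1/a_t): v = 1.027 km/s.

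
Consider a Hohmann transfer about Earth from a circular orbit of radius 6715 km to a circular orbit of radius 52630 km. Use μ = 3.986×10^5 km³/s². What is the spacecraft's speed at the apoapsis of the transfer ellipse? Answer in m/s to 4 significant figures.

v = 1309 m/s

Transfer-ellipse semi-major axis a_t = (r₁ + r₂)/2 = (6715 + 52630)/2 = 29672.5 km.
The apoapsis of the transfer ellipse is at r = 52630 km.
Applying v² = μ(2/r − 1/a_t): v = 1.309 km/s.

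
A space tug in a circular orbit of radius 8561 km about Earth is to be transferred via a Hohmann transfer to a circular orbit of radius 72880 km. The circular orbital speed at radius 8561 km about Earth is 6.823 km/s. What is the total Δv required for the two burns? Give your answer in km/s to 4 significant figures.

From the circular-orbit relation v² = μ/r at r = 8561 km: μ = v²r = (6.823)² × 8561 = 3.98543×10^5 km³/s².
Transfer-ellipse semi-major axis a_t = (r₁ + r₂)/2 = (8561 + 72880)/2 = 40720.5 km.
At r₁ the circular-orbit speed is v₁ = √(μ/r₁) = 6.823 km/s.
On the transfer ellipse at r₁, vis-viva gives v_p = √[μ(2/r₁ − 1/a_t)] = 9.128 km/s.
First burn Δv₁ = |v_p − v₁| = 2.305 km/s.
Circular speed at r₂: v₂ = √(μ/r₂) = 2.338 km/s.
Transfer-orbit speed at r₂: v_a = √[μ(2/r₂ − 1/a_t)] = 1.072 km/s.
Second burn Δv₂ = |v₂ − v_a| = 1.266 km/s.
Δv = Δv₁ + Δv₂ = 2.305 + 1.266 = 3.571 km/s.

Δv = 3.571 km/s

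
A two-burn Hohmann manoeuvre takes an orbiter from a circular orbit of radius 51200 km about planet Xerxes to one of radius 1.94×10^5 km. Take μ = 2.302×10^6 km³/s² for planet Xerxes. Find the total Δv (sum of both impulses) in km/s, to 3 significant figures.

Transfer-ellipse semi-major axis a_t = (r₁ + r₂)/2 = (51200 + 1.940×10^5)/2 = 1.226×10^5 km.
At r₁ the circular-orbit speed is v₁ = √(μ/r₁) = 6.70529 km/s.
Transfer-orbit speed at r₁ (vis-viva equation): v_p = √[μ(2/r₁ − 1/a_t)] = 8.43477 km/s.
First burn Δv₁ = |v_p − v₁| = 1.729 km/s.
At r₂, v₂ = √(μ/r₂) = 3.445 km/s.
Transfer-orbit speed at r₂: v_a = √[μ(2/r₂ − 1/a_t)] = 2.226 km/s.
Second burn Δv₂ = |v₂ − v_a| = 1.219 km/s.
Total Δv = Δv₁ + Δv₂ = 2.948 km/s.

Δv = 2.95 km/s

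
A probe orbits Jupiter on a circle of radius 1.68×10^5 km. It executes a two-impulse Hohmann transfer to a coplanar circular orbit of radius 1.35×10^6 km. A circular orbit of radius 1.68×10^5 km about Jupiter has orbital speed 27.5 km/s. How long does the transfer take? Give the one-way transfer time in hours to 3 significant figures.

t = 51.2 hours

From the circular-orbit relation v² = μ/r at r = 1.68×10^5 km: μ = v²r = (27.5)² × 1.68×10^5 = 1.27050×10^8 km³/s².
Transfer-ellipse semi-major axis a_t = (r₁ + r₂)/2 = (1.680×10^5 + 1.350×10^6)/2 = 7.590×10^5 km.
By Kepler's third law the transfer-orbit period is T = 2π√(a_t³/μ), so t = T/2 = 1.843×10^5 s.
Converting: 1.843×10^5 s ÷ 3600 s/hour = 51.2 hours.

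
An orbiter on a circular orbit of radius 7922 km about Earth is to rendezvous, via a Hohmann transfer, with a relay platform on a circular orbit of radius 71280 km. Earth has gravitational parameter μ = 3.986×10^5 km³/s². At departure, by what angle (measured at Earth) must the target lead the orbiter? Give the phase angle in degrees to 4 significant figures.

φ = 105.5°

The Hohmann ellipse has a_t = (r₁ + r₂)/2 = 39601 km.
Transfer time t = π√(a_t³/μ) = 39210 s.
The target's mean motion on its circular orbit is ω₂ = √(μ/r₂³) = 3.318×10^-5 rad/s.
Angle swept by the target during transfer: ω₂·t = 1.301 rad = 74.54°.
Arrival is 180° from departure on the ellipse, so φ = 180° − 74.54° = 105.5°.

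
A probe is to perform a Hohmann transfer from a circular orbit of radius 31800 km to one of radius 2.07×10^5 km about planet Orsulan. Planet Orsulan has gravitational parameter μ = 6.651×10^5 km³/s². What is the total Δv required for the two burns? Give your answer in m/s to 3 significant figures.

Transfer-ellipse semi-major axis a_t = (r₁ + r₂)/2 = (31800 + 2.070×10^5)/2 = 1.194×10^5 km.
At r₁ the circular-orbit speed is v₁ = √(μ/r₁) = 4.5733 km/s.
On the transfer ellipse at r₁, v² = μ(2/r − 1/a) gives v_p = √[μ(2/r₁ − 1/a_t)] = 6.0216 km/s.
First burn Δv₁ = |v_p − v₁| = 1.4483 km/s.
At r₂, v₂ = √(μ/r₂) = 1.7925 km/s.
Transfer-orbit speed at r₂: v_a = √[μ(2/r₂ − 1/a_t)] = 0.92506 km/s.
Second burn Δv₂ = |v₂ − v_a| = 0.86744 km/s.
Total Δv = Δv₁ + Δv₂ = 2.316 km/s.

Δv = 2320 m/s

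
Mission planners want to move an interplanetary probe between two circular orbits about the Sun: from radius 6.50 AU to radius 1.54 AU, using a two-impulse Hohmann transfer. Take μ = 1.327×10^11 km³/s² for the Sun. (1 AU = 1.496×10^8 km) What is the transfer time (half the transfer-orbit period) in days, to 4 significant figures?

t = 1472 days

In km: r₁ = 6.50 × 1.496×10^8 = 9.724×10^8 km; r₂ = 1.54 × 1.496×10^8 = 2.30384×10^8 km.
The Hohmann ellipse has a_t = (r₁ + r₂)/2 = 6.01392×10^8 km.
Transfer time t = π√(a_t³/μ) = π√((6.01392×10^8)³ / 1.327×10^11) = 1.272×10^8 s.
Converting: 1.272×10^8 s ÷ 86400 s/day = 1472 days.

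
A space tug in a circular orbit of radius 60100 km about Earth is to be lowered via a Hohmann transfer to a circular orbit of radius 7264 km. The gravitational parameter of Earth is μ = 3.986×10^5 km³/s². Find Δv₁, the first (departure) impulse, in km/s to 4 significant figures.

Δv₁ = 1.379 km/s

The Hohmann ellipse has a_t = (r₁ + r₂)/2 = 33682 km.
Circular speed at r = 60100 km: v_c = √(μ/r) = 2.575 km/s.
Transfer-orbit speed at the same r (vis-viva, a = a_t): v_t = √[μ(2/r − 1/a_t)] = 1.196 km/s.
Δv₁ = |v_t − v_c| = |1.196 − 2.575| = 1.379 km/s.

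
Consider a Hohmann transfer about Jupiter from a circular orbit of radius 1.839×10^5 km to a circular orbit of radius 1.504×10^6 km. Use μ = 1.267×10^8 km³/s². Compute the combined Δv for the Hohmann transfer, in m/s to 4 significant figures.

Δv = 13690 m/s

Transfer-ellipse semi-major axis a_t = (r₁ + r₂)/2 = (1.839×10^5 + 1.504×10^6)/2 = 8.4395×10^5 km.
At r₁ the circular-orbit speed is v₁ = √(μ/r₁) = 26.248 km/s.
Transfer-orbit speed at r₁ (vis-viva): v_p = √[μ(2/r₁ − 1/a_t)] = 35.040 km/s.
First burn Δv₁ = |v_p − v₁| = 8.792 km/s.
Circular speed at r₂: v₂ = √(μ/r₂) = 9.178 km/s.
Transfer-orbit speed at r₂: v_a = √[μ(2/r₂ − 1/a_t)] = 4.284 km/s.
Second burn Δv₂ = |v₂ − v_a| = 4.894 km/s.
Total Δv = Δv₁ + Δv₂ = 13.69 km/s.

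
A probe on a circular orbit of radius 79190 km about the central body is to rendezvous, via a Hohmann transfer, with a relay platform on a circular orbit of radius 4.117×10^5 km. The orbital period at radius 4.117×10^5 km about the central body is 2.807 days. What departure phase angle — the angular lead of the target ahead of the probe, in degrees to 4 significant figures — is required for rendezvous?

From Kepler's third law T² = 4π²r³/μ at r = 4.117×10^5 km, T = 2.807 days = 2.807 × 86400 s = 2.425248×10^5 s: μ = 4π²r³/T² = 4.68371×10^7 km³/s².
Transfer-ellipse semi-major axis a_t = (r₁ + r₂)/2 = (79190 + 4.117×10^5)/2 = 2.45445×10^5 km.
The half-period of the transfer ellipse is t = π√(a_t³/μ) = 55820 s.
The target's mean motion on its circular orbit is ω₂ = √(μ/r₂³) = 2.5907×10^-5 rad/s.
Angle swept by the target during transfer: ω₂·t = 1.4461 rad = 82.86°.
Arrival is 180° from departure on the ellipse, so φ = 180° − 82.86° = 97.14°.

φ = 97.14°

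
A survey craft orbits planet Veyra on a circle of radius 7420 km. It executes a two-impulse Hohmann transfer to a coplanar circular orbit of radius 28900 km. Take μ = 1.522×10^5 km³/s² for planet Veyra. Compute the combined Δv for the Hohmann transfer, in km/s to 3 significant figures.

Semi-major axis of the transfer orbit: a_t = (7420 + 28900)/2 = 18160 km.
At r₁ the circular-orbit speed is v₁ = √(μ/r₁) = 4.529 km/s.
On the transfer ellipse at r₁, v² = μ(2/r − 1/a) gives v_p = √[μ(2/r₁ − 1/a_t)] = 5.713 km/s.
First burn Δv₁ = |v_p − v₁| = 1.184 km/s.
Circular speed at r₂: v₂ = √(μ/r₂) = 2.295 km/s.
Transfer-orbit speed at r₂: v_a = √[μ(2/r₂ − 1/a_t)] = 1.467 km/s.
Second burn Δv₂ = |v₂ − v_a| = 0.8280 km/s.
Δv = Δv₁ + Δv₂ = 1.184 + 0.8280 = 2.012 km/s.

Δv = 2.01 km/s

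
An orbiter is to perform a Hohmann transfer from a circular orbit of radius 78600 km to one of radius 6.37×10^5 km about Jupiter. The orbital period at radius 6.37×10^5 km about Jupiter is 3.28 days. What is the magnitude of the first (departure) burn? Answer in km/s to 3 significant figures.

From Kepler's third law T² = 4π²r³/μ at r = 6.37×10^5 km, T = 3.28 days = 3.28 × 86400 s = 2.83392×10^5 s: μ = 4π²r³/T² = 1.27058×10^8 km³/s².
Transfer-ellipse semi-major axis a_t = (r₁ + r₂)/2 = (78600 + 6.370×10^5)/2 = 3.578×10^5 km.
Circular speed at r = 78600 km: v_c = √(μ/r) = 40.21 km/s.
Vis-viva on the transfer ellipse at r = 78600 km gives v_t = √[μ(2/r − 1/a_t)] = 53.65 km/s.
Δv₁ = |v_t − v_c| = |53.65 − 40.21| = 13.44 km/s.

Δv₁ = 13.4 km/s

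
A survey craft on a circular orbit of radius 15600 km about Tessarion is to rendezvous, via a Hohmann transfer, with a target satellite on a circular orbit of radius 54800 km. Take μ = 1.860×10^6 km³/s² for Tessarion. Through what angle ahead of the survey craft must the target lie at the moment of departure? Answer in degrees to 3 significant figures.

φ = 87.3°

Transfer-ellipse semi-major axis a_t = (r₁ + r₂)/2 = (15600 + 54800)/2 = 35200 km.
Transfer time t = π√(a_t³/μ) = 15213 s.
The target's mean motion on its circular orbit is ω₂ = √(μ/r₂³) = 1.0631×10^-4 rad/s.
Angle swept by the target during transfer: ω₂·t = 1.6173 rad = 92.66°.
Arrival is 180° from departure on the ellipse, so φ = 180° − 92.66° = 87.3°.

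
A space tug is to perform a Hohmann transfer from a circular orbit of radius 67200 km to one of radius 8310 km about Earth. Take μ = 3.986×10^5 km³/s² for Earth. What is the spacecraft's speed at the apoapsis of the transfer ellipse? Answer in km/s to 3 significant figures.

v = 1.14 km/s

Semi-major axis of the transfer orbit: a_t = (67200 + 8310)/2 = 37755 km.
The apoapsis of the transfer ellipse is at r = 67200 km.
Vis-viva: v = √[μ(2/r − 1/a_t)] = √[3.986×10^5 × (2/67200 − 1/37755)] = 1.143 km/s.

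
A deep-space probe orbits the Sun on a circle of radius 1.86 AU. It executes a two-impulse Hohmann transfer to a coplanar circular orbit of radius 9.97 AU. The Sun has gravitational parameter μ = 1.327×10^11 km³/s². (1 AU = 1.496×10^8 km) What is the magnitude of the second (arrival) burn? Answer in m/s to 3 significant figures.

In km: r₁ = 1.86 × 1.496×10^8 = 2.78256×10^8 km; r₂ = 9.97 × 1.496×10^8 = 1.491512×10^9 km.
Semi-major axis of the transfer orbit: a_t = (2.78256×10^8 + 1.491512×10^9)/2 = 8.84884×10^8 km.
Circular speed at r = 1.491512×10^9 km: v_c = √(μ/r) = 9.432 km/s.
Transfer-orbit speed at the same r (vis-viva, a = a_t): v_t = √[μ(2/r − 1/a_t)] = 5.289 km/s.
Δv₂ = |v_t − v_c| = |5.289 − 9.432| = 4.143 km/s.

Δv₂ = 4140 m/s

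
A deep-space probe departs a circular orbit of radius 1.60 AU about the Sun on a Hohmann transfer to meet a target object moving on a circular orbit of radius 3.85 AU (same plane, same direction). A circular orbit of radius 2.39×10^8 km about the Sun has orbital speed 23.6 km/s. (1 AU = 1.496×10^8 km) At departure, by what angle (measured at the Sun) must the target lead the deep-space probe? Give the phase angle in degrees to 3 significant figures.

φ = 72.8°

From the circular-orbit relation v² = μ/r at r = 2.39×10^8 km: μ = v²r = (23.6)² × 2.39×10^8 = 1.33113×10^11 km³/s².
In km: r₁ = 1.60 × 1.496×10^8 = 2.3936×10^8 km; r₂ = 3.85 × 1.496×10^8 = 5.7596×10^8 km.
The Hohmann ellipse has a_t = (r₁ + r₂)/2 = 4.0766×10^8 km.
The half-period of the transfer ellipse is t = π√(a_t³/μ) = 7.087×10^7 s.
The target's mean motion on its circular orbit is ω₂ = √(μ/r₂³) = 2.640×10^-8 rad/s.
Angle swept by the target during transfer: ω₂·t = 1.871 rad = 107.2°.
The deep-space probe traverses 180° on the transfer ellipse, so the target must lead by 180° − 107.2° = 72.8°.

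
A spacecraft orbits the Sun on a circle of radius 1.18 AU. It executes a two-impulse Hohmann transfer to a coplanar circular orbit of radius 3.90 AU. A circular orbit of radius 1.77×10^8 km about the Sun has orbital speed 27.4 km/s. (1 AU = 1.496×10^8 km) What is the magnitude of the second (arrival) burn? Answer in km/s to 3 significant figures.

Δv₂ = 4.81 km/s

From the circular-orbit relation v² = μ/r at r = 1.77×10^8 km: μ = v²r = (27.4)² × 1.77×10^8 = 1.32885×10^11 km³/s².
In km: r₁ = 1.18 × 1.496×10^8 = 1.76528×10^8 km; r₂ = 3.90 × 1.496×10^8 = 5.8344×10^8 km.
The Hohmann ellipse has a_t = (r₁ + r₂)/2 = 3.79984×10^8 km.
Circular speed at r = 5.8344×10^8 km: v_c = √(μ/r) = 15.0917 km/s.
Transfer-orbit speed at the same r (vis-viva, a = a_t): v_t = √[μ(2/r − 1/a_t)] = 10.2864 km/s.
Δv₂ = |v_t − v_c| = |10.2864 − 15.0917| = 4.805 km/s.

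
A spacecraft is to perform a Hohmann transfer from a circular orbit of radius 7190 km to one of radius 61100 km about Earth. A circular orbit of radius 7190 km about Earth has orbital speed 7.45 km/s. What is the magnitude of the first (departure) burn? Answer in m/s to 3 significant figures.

Δv₁ = 2520 m/s

From the circular-orbit relation v² = μ/r at r = 7190 km: μ = v²r = (7.45)² × 7190 = 3.99063×10^5 km³/s².
The Hohmann ellipse has a_t = (r₁ + r₂)/2 = 34145 km.
Circular speed at r = 7190 km: v_c = √(μ/r) = 7.450 km/s.
Vis-viva on the transfer ellipse at r = 7190 km gives v_t = √[μ(2/r − 1/a_t)] = 9.966 km/s.
Δv₁ = |v_t − v_c| = |9.966 − 7.450| = 2.516 km/s.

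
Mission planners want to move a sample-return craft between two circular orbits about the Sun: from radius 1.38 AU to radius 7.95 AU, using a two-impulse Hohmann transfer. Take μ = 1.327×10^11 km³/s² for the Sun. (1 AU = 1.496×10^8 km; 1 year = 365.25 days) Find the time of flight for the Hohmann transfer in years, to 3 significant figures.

In km: r₁ = 1.38 × 1.496×10^8 = 2.06448×10^8 km; r₂ = 7.95 × 1.496×10^8 = 1.18932×10^9 km.
Transfer-ellipse semi-major axis a_t = (r₁ + r₂)/2 = (2.06448×10^8 + 1.18932×10^9)/2 = 6.97884×10^8 km.
Half the transfer-orbit period gives t = π√(a_t³/μ) = 1.590×10^8 s.
Converting: 1.590×10^8 s ÷ 3.15576×10^7 s/year (365.25 × 86400) = 5.04 years.

t = 5.04 years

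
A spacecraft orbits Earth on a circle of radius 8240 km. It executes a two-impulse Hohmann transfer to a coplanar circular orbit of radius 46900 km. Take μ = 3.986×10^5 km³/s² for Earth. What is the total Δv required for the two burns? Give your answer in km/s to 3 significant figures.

Δv = 3.44 km/s

Transfer-ellipse semi-major axis a_t = (r₁ + r₂)/2 = (8240 + 46900)/2 = 27570 km.
At r₁ the circular-orbit speed is v₁ = √(μ/r₁) = 6.955 km/s.
On the transfer ellipse at r₁, vis-viva equation gives v_p = √[μ(2/r₁ − 1/a_t)] = 9.071 km/s.
First burn Δv₁ = |v_p − v₁| = 2.116 km/s.
Circular speed at r₂: v₂ = √(μ/r₂) = 2.91529 km/s.
Transfer-orbit speed at r₂: v_a = √[μ(2/r₂ − 1/a_t)] = 1.59378 km/s.
Second burn Δv₂ = |v₂ − v_a| = 1.322 km/s.
Total Δv = Δv₁ + Δv₂ = 3.438 km/s.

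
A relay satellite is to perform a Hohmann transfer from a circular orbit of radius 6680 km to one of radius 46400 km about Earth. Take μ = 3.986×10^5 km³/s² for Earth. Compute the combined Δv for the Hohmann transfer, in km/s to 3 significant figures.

Δv = 3.95 km/s

The Hohmann ellipse has a_t = (r₁ + r₂)/2 = 26540 km.
At r₁ the circular-orbit speed is v₁ = √(μ/r₁) = 7.7247 km/s.
On the transfer ellipse at r₁, v² = μ(2/r − 1/a) gives v_p = √[μ(2/r₁ − 1/a_t)] = 10.214 km/s.
First burn Δv₁ = |v_p − v₁| = 2.489 km/s.
Circular speed at r₂: v₂ = √(μ/r₂) = 2.931 km/s.
Transfer-orbit speed at r₂: v_a = √[μ(2/r₂ − 1/a_t)] = 1.470 km/s.
Second burn Δv₂ = |v₂ − v_a| = 1.461 km/s.
Total Δv = Δv₁ + Δv₂ = 3.950 km/s.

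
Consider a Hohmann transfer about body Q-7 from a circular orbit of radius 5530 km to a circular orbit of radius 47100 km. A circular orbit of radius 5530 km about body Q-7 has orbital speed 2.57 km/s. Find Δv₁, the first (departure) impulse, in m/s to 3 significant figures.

From the circular-orbit relation v² = μ/r at r = 5530 km: μ = v²r = (2.57)² × 5530 = 36525.1 km³/s².
The Hohmann ellipse has a_t = (r₁ + r₂)/2 = 26315 km.
On the circular orbit at r = 5530 km, v_c = √(μ/r) = 2.5700 km/s.
Transfer-orbit speed at the same r (vis-viva, a = a_t): v_t = √[μ(2/r − 1/a_t)] = 3.4383 km/s.
Δv₁ = |v_t − v_c| = |3.4383 − 2.5700| = 0.8683 km/s.

Δv₁ = 868 m/s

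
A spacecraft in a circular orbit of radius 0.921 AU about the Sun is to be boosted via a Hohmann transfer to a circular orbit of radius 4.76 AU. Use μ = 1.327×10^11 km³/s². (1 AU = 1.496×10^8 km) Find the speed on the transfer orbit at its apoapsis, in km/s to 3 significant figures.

In km: r₁ = 0.921 × 1.496×10^8 = 1.377816×10^8 km; r₂ = 4.76 × 1.496×10^8 = 7.12096×10^8 km.
Transfer-ellipse semi-major axis a_t = (r₁ + r₂)/2 = (1.377816×10^8 + 7.12096×10^8)/2 = 4.249388×10^8 km.
The apoapsis of the transfer ellipse is at r = 7.12096×10^8 km.
From the vis-viva equation, v = √[μ(2/r − 1/a_t)] = 7.773 km/s.

v = 7.77 km/s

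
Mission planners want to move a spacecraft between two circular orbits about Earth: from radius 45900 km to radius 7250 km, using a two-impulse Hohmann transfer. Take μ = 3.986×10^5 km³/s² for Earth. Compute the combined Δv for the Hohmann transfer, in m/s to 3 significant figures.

Δv = 3740 m/s

Semi-major axis of the transfer orbit: a_t = (45900 + 7250)/2 = 26575 km.
At r₁ the circular-orbit speed is v₁ = √(μ/r₁) = 2.947 km/s.
On the transfer ellipse at r₁, vis-viva gives v_a = √[μ(2/r₁ − 1/a_t)] = 1.539 km/s.
First burn Δv₁ = |v_a − v₁| = 1.408 km/s.
Circular speed at r₂: v₂ = √(μ/r₂) = 7.415 km/s.
Transfer-orbit speed at r₂: v_p = √[μ(2/r₂ − 1/a_t)] = 9.745 km/s.
Second burn Δv₂ = |v₂ − v_p| = 2.330 km/s.
Total Δv = Δv₁ + Δv₂ = 3.738 km/s.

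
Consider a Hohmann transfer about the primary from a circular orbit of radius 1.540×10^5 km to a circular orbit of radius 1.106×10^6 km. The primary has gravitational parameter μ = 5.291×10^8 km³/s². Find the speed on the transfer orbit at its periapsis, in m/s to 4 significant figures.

Transfer-ellipse semi-major axis a_t = (r₁ + r₂)/2 = (1.540×10^5 + 1.106×10^6)/2 = 6.300×10^5 km.
The periapsis of the transfer ellipse is at r = 1.540×10^5 km.
Vis-viva: v = √[μ(2/r − 1/a_t)] = √[5.291×10^8 × (2/1.540×10^5 − 1/6.300×10^5)] = 77.66 km/s.

v = 77660 m/s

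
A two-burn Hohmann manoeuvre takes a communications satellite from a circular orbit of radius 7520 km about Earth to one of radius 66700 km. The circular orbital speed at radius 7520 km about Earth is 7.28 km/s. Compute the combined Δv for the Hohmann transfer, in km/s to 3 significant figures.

From the circular-orbit relation v² = μ/r at r = 7520 km: μ = v²r = (7.28)² × 7520 = 3.98548×10^5 km³/s².
Semi-major axis of the transfer orbit: a_t = (7520 + 66700)/2 = 37110 km.
At r₁ the circular-orbit speed is v₁ = √(μ/r₁) = 7.280 km/s.
On the transfer ellipse at r₁, vis-viva equation gives v_p = √[μ(2/r₁ − 1/a_t)] = 9.760 km/s.
First burn Δv₁ = |v_p − v₁| = 2.480 km/s.
Circular speed at r₂: v₂ = √(μ/r₂) = 2.444 km/s.
Transfer-orbit speed at r₂: v_a = √[μ(2/r₂ − 1/a_t)] = 1.100 km/s.
Second burn Δv₂ = |v₂ − v_a| = 1.344 km/s.
Total Δv = Δv₁ + Δv₂ = 3.824 km/s.

Δv = 3.82 km/s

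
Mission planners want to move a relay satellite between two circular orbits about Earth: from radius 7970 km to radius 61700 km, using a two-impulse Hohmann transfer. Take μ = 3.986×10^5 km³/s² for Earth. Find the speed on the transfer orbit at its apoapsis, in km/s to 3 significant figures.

Semi-major axis of the transfer orbit: a_t = (7970 + 61700)/2 = 34835 km.
The apoapsis of the transfer ellipse is at r = 61700 km.
From the vis-viva equation, v = √[μ(2/r − 1/a_t)] = 1.216 km/s.

v = 1.22 km/s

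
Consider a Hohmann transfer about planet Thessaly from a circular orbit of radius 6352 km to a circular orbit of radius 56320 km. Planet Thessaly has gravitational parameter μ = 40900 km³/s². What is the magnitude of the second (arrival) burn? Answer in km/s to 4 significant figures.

Δv₂ = 0.4685 km/s

The Hohmann ellipse has a_t = (r₁ + r₂)/2 = 31336 km.
On the circular orbit at r = 56320 km, v_c = √(μ/r) = 0.8522 km/s.
Transfer-orbit speed at the same r (vis-viva, a = a_t): v_t = √[μ(2/r − 1/a_t)] = 0.3837 km/s.
Δv₂ = |v_t − v_c| = |0.3837 − 0.8522| = 0.4685 km/s.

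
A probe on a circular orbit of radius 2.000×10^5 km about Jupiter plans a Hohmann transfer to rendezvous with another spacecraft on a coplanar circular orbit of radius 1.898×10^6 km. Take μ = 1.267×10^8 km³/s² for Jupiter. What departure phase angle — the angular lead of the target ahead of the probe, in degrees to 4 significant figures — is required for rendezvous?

φ = 106.0°

Semi-major axis of the transfer orbit: a_t = (2.000×10^5 + 1.898×10^6)/2 = 1.049×10^6 km.
Transfer time t = π√(a_t³/μ) = 2.9986×10^5 s.
Target angular speed ω₂ = √(μ/r₂³) = 4.3047×10^-6 rad/s.
Angle swept by the target during transfer: ω₂·t = 1.2908 rad = 73.96°.
Arrival is 180° from departure on the ellipse, so φ = 180° − 73.96° = 106.0°.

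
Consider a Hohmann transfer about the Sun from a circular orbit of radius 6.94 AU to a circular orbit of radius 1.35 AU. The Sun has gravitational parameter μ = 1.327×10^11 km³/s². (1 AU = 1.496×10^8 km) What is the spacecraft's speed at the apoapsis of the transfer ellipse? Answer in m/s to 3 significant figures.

In km: r₁ = 6.94 × 1.496×10^8 = 1.038224×10^9 km; r₂ = 1.35 × 1.496×10^8 = 2.0196×10^8 km.
The Hohmann ellipse has a_t = (r₁ + r₂)/2 = 6.20092×10^8 km.
The apoapsis of the transfer ellipse is at r = 1.038224×10^9 km.
Applying v² = μ(2/r − 1/a_t): v = 6.452 km/s.

v = 6450 m/s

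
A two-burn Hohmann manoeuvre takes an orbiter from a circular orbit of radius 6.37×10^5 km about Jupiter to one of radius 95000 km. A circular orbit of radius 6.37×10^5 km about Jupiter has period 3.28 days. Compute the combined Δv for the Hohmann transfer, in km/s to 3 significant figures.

Δv = 18.6 km/s

From Kepler's third law T² = 4π²r³/μ at r = 6.37×10^5 km, T = 3.28 days = 3.28 × 86400 s = 2.83392×10^5 s: μ = 4π²r³/T² = 1.27058×10^8 km³/s².
Semi-major axis of the transfer orbit: a_t = (6.370×10^5 + 95000)/2 = 3.660×10^5 km.
Circular speed at r₁: v₁ = √(μ/r₁) = √(1.27058×10^8/6.370×10^5) = 14.1232 km/s.
Transfer-orbit speed at r₁ (vis-viva): v_a = √[μ(2/r₁ − 1/a_t)] = 7.19537 km/s.
First burn Δv₁ = |v_a − v₁| = 6.9278 km/s.
At r₂, v₂ = √(μ/r₂) = 36.571 km/s.
Transfer-orbit speed at r₂: v_p = √[μ(2/r₂ − 1/a_t)] = 48.247 km/s.
Second burn Δv₂ = |v₂ − v_p| = 11.676 km/s.
Total Δv = Δv₁ + Δv₂ = 18.60 km/s.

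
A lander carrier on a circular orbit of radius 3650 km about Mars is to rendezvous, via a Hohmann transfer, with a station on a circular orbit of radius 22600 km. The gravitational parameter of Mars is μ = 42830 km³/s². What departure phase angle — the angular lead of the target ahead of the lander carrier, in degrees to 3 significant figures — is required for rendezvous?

Transfer-ellipse semi-major axis a_t = (r₁ + r₂)/2 = (3650 + 22600)/2 = 13125 km.
The half-period of the transfer ellipse is t = π√(a_t³/μ) = 22826 s.
The target's mean motion on its circular orbit is ω₂ = √(μ/r₂³) = 6.0913×10^-5 rad/s.
Angle swept by the target during transfer: ω₂·t = 1.3904 rad = 79.66°.
The lander carrier traverses 180° on the transfer ellipse, so the target must lead by 180° − 79.66° = 100°.

φ = 100°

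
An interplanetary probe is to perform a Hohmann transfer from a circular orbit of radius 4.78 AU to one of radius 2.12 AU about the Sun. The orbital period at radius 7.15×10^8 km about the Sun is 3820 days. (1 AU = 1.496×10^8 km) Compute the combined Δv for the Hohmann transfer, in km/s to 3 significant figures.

Δv = 6.56 km/s

From Kepler's third law T² = 4π²r³/μ at r = 7.15×10^8 km, T = 3820 days = 3820 × 86400 s = 3.30048×10^8 s: μ = 4π²r³/T² = 1.32472×10^11 km³/s².
In km: r₁ = 4.78 × 1.496×10^8 = 7.15088×10^8 km; r₂ = 2.12 × 1.496×10^8 = 3.17152×10^8 km.
Semi-major axis of the transfer orbit: a_t = (7.15088×10^8 + 3.17152×10^8)/2 = 5.1612×10^8 km.
Circular speed at r₁: v₁ = √(μ/r₁) = √(1.32472×10^11/7.15088×10^8) = 13.6108 km/s.
Transfer-orbit speed at r₁ (vis-viva): v_a = √[μ(2/r₁ − 1/a_t)] = 10.6694 km/s.
First burn Δv₁ = |v_a − v₁| = 2.941 km/s.
At r₂, v₂ = √(μ/r₂) = 20.438 km/s.
Transfer-orbit speed at r₂: v_p = √[μ(2/r₂ − 1/a_t)] = 24.057 km/s.
Second burn Δv₂ = |v₂ − v_p| = 3.619 km/s.
Δv = Δv₁ + Δv₂ = 2.941 + 3.619 = 6.560 km/s.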